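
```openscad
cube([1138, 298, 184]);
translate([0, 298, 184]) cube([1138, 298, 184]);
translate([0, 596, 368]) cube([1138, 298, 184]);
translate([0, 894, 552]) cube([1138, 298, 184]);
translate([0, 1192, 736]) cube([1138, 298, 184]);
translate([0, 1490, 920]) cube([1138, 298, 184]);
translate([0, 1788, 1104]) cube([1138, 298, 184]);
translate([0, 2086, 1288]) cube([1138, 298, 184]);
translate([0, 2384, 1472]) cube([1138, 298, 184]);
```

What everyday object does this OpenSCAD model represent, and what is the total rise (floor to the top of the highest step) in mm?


A staircase. The total rise is 1656 mm.

9 identical blocks, each offset up and back from the previous — a staircase. Each step is 184 mm tall and there are 9 of them, so the total rise is 9 × 184 = 1656 mm.


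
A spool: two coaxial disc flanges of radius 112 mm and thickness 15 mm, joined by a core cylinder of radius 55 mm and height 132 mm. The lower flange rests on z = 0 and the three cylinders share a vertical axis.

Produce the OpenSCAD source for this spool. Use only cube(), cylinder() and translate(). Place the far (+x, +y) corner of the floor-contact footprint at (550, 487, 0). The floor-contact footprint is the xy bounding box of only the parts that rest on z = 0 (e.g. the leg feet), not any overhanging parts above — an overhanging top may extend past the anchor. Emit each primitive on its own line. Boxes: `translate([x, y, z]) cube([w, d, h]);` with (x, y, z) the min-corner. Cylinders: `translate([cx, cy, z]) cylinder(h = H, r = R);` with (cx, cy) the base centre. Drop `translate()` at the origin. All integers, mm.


translate([438, 375, 0]) cylinder(h = 15, r = 112);
translate([438, 375, 15]) cylinder(h = 132, r = 55);
translate([438, 375, 147]) cylinder(h = 15, r = 112);


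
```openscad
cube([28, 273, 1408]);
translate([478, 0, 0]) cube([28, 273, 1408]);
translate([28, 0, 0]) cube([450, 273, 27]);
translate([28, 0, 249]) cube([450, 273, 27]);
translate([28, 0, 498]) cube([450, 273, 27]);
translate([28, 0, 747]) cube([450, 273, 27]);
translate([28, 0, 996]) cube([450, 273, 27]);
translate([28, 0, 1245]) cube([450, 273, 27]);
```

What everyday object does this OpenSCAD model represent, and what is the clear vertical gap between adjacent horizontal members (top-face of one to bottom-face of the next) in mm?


A bookshelf. The clear shelf gap is 222 mm.

Two tall side panels with 6 horizontal boards between them — a bookshelf. The first two shelf undersides are at z = 0 and z = 249; with shelf thickness 27, the clear gap is 249 − 0 − 27 = 222 mm.


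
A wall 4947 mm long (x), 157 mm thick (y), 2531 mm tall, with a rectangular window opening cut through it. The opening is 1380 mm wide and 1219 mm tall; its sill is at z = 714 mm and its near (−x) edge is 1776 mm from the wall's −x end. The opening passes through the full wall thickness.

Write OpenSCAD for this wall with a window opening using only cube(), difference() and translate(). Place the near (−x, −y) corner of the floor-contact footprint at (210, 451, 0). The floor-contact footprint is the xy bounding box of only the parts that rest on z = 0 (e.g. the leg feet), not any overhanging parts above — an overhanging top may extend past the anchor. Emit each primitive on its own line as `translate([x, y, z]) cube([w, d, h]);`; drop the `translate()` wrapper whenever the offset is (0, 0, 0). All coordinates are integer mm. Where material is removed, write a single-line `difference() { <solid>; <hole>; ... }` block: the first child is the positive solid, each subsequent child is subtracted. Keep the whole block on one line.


difference() { translate([210, 451, 0]) cube([4947, 157, 2531]); translate([1986, 451, 714]) cube([1380, 157, 1219]); }


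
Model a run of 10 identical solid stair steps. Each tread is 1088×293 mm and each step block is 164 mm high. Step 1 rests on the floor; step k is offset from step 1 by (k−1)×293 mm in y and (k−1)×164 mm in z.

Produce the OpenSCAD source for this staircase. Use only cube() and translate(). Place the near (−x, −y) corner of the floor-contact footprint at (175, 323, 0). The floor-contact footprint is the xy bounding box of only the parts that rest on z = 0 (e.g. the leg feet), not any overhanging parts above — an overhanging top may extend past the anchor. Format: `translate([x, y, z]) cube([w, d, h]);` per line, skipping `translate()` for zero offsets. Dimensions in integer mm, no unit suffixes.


translate([175, 323, 0]) cube([1088, 293, 164]);
translate([175, 616, 164]) cube([1088, 293, 164]);
translate([175, 909, 328]) cube([1088, 293, 164]);
translate([175, 1202, 492]) cube([1088, 293, 164]);
translate([175, 1495, 656]) cube([1088, 293, 164]);
translate([175, 1788, 820]) cube([1088, 293, 164]);
translate([175, 2081, 984]) cube([1088, 293, 164]);
translate([175, 2374, 1148]) cube([1088, 293, 164]);
translate([175, 2667, 1312]) cube([1088, 293, 164]);
translate([175, 2960, 1476]) cube([1088, 293, 164]);


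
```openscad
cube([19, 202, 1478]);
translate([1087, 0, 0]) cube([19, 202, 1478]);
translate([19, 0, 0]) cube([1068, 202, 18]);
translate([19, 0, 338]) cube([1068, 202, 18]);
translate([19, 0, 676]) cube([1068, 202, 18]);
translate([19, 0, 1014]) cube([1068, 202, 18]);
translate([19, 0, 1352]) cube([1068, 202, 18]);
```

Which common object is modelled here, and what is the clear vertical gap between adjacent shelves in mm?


A bookshelf. The clear shelf gap is 320 mm.

Two tall side panels with 5 horizontal boards between them — a bookshelf. The first two shelf undersides are at z = 0 and z = 338; with shelf thickness 18, the clear gap is 338 − 0 − 18 = 320 mm.


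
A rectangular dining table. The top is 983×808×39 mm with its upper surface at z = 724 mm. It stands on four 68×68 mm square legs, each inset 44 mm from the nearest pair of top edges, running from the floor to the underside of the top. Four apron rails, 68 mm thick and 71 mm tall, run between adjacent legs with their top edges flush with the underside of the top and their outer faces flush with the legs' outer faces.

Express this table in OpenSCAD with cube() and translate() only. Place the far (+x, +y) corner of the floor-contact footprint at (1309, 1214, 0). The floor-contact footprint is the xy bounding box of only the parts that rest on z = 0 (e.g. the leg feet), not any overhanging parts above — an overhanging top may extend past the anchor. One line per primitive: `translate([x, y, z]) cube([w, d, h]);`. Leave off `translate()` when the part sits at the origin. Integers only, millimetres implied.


// leg_h = 724 - 39 = 685
// apron z = 685 - 71 = 614
translate([370, 450, 685]) cube([983, 808, 39]);
translate([414, 494, 0]) cube([68, 68, 685]);
translate([1241, 494, 0]) cube([68, 68, 685]);
translate([414, 1146, 0]) cube([68, 68, 685]);
translate([1241, 1146, 0]) cube([68, 68, 685]);
translate([482, 494, 614]) cube([759, 68, 71]);
translate([482, 1146, 614]) cube([759, 68, 71]);
translate([414, 562, 614]) cube([68, 584, 71]);
translate([1241, 562, 614]) cube([68, 584, 71]);


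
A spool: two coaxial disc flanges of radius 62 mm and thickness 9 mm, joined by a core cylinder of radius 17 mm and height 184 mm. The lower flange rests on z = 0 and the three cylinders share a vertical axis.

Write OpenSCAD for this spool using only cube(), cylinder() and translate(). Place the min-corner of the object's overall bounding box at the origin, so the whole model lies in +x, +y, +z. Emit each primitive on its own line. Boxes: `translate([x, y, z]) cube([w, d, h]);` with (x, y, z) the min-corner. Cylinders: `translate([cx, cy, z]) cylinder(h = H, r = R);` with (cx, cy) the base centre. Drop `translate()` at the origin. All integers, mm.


translate([62, 62, 0]) cylinder(h = 9, r = 62);
translate([62, 62, 9]) cylinder(h = 184, r = 17);
translate([62, 62, 193]) cylinder(h = 9, r = 62);


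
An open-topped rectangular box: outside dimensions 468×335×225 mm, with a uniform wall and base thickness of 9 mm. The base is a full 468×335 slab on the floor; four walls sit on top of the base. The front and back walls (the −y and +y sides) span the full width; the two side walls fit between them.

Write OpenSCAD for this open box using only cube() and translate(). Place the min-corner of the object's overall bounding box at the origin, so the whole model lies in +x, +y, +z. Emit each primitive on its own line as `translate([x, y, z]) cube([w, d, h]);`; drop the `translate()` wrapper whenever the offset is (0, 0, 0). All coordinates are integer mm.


cube([468, 335, 9]);
translate([0, 0, 9]) cube([468, 9, 216]);
translate([0, 326, 9]) cube([468, 9, 216]);
translate([0, 9, 9]) cube([9, 317, 216]);
translate([459, 9, 9]) cube([9, 317, 216]);


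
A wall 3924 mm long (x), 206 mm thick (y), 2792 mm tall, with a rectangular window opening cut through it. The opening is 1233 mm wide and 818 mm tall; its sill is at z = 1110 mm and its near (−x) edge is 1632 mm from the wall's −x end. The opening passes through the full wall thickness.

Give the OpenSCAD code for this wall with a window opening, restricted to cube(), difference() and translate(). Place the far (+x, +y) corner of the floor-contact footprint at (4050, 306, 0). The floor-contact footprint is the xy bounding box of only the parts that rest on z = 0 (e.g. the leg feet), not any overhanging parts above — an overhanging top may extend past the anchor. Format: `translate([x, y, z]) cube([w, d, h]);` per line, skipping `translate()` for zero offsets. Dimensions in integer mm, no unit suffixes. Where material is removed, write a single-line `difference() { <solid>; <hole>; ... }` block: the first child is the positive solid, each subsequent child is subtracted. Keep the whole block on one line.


difference() { translate([126, 100, 0]) cube([3924, 206, 2792]); translate([1758, 100, 1110]) cube([1233, 206, 818]); }


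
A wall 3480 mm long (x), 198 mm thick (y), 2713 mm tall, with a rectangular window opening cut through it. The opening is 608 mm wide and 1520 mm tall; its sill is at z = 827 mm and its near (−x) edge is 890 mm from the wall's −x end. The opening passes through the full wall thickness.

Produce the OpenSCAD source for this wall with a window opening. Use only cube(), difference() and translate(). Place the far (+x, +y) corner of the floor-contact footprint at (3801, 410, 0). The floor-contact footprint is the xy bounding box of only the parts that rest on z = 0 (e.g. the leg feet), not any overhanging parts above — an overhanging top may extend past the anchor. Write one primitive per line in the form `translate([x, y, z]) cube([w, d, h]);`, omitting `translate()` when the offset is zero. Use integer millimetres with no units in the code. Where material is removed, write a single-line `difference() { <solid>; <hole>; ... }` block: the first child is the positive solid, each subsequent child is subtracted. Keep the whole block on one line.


difference() { translate([321, 212, 0]) cube([3480, 198, 2713]); translate([1211, 212, 827]) cube([608, 198, 1520]); }


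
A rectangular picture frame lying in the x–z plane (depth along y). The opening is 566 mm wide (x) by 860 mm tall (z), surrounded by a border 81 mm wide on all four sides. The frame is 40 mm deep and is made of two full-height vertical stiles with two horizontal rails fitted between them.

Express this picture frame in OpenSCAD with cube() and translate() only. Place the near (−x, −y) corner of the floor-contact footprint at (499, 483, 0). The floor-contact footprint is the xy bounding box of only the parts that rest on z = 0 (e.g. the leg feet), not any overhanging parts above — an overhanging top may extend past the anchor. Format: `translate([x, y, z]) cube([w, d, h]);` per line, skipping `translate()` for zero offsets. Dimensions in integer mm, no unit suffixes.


translate([499, 483, 0]) cube([81, 40, 1022]);
translate([1146, 483, 0]) cube([81, 40, 1022]);
translate([580, 483, 0]) cube([566, 40, 81]);
translate([580, 483, 941]) cube([566, 40, 81]);


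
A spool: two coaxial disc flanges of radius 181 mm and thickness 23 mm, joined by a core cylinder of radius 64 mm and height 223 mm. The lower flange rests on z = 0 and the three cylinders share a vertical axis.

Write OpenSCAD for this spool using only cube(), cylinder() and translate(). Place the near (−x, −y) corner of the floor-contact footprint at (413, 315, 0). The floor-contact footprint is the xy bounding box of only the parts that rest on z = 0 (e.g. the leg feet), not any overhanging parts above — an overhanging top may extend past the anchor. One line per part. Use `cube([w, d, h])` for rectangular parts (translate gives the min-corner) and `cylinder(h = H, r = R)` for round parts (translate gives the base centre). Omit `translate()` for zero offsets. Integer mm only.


translate([594, 496, 0]) cylinder(h = 23, r = 181);
translate([594, 496, 23]) cylinder(h = 223, r = 64);
translate([594, 496, 246]) cylinder(h = 23, r = 181);


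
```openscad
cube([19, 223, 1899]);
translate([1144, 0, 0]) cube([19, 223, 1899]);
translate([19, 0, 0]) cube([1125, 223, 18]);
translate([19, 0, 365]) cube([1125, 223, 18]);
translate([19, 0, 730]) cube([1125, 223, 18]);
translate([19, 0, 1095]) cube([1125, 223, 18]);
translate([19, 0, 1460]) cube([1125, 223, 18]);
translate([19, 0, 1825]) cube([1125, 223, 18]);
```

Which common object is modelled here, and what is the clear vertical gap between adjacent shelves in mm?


A bookshelf. The clear shelf gap is 347 mm.

Two tall side panels with 6 horizontal boards between them — a bookshelf. The first two shelf undersides are at z = 0 and z = 365; with shelf thickness 18, the clear gap is 365 − 0 − 18 = 347 mm.


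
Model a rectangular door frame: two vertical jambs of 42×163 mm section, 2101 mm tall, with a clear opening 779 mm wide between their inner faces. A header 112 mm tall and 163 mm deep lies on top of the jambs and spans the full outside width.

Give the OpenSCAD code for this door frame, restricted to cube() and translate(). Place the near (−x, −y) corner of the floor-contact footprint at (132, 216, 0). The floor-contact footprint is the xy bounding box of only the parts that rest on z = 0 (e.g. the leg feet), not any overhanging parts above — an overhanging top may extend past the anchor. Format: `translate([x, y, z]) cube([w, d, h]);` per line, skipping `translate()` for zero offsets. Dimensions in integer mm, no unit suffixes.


translate([132, 216, 0]) cube([42, 163, 2101]);
translate([953, 216, 0]) cube([42, 163, 2101]);
translate([132, 216, 2101]) cube([863, 163, 112]);


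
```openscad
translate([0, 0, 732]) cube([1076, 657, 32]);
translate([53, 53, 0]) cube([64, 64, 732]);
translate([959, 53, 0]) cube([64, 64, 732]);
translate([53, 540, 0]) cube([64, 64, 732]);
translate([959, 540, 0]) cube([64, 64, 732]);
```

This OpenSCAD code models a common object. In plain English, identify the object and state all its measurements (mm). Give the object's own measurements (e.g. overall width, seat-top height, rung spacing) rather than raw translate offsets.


A table: top 1076 mm (x) × 657 mm (y), 32 mm thick, upper face at z = 764 mm, on four 64×64 mm square legs, each inset 53 mm from the nearest pair of top edges from z = 0 to the bottom of the top.


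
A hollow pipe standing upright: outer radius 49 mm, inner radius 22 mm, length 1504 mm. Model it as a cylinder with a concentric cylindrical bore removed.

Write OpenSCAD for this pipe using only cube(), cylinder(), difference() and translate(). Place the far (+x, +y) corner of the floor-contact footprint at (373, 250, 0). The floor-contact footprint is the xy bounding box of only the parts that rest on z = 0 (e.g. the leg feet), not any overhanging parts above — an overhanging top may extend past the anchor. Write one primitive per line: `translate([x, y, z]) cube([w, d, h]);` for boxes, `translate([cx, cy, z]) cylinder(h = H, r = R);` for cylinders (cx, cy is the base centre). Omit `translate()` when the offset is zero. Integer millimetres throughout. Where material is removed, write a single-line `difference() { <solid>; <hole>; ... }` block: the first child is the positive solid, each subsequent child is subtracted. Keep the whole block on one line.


difference() { translate([324, 201, 0]) cylinder(h = 1504, r = 49); translate([324, 201, 0]) cylinder(h = 1504, r = 22); }


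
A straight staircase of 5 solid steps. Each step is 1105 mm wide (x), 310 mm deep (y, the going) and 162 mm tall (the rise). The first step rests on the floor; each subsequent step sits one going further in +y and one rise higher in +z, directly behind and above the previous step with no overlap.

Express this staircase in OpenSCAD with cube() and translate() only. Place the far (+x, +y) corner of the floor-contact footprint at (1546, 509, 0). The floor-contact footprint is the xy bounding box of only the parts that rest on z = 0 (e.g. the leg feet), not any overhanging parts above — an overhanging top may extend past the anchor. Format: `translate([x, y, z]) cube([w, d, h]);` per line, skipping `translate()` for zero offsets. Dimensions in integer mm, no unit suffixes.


translate([441, 199, 0]) cube([1105, 310, 162]);
translate([441, 509, 162]) cube([1105, 310, 162]);
translate([441, 819, 324]) cube([1105, 310, 162]);
translate([441, 1129, 486]) cube([1105, 310, 162]);
translate([441, 1439, 648]) cube([1105, 310, 162]);


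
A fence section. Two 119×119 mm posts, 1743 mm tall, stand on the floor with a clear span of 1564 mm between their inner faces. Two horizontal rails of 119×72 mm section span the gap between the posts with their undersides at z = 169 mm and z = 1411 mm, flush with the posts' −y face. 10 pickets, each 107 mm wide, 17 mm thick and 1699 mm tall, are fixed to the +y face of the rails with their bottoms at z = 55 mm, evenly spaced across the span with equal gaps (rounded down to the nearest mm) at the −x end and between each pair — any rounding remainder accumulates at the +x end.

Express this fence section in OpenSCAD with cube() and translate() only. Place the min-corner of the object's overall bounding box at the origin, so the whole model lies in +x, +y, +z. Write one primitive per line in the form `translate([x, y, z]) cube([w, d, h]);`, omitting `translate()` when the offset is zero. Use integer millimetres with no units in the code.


cube([119, 119, 1743]);
translate([1683, 0, 0]) cube([119, 119, 1743]);
translate([119, 0, 169]) cube([1564, 119, 72]);
translate([119, 0, 1411]) cube([1564, 119, 72]);
translate([163, 119, 55]) cube([107, 17, 1699]);
translate([314, 119, 55]) cube([107, 17, 1699]);
translate([465, 119, 55]) cube([107, 17, 1699]);
translate([616, 119, 55]) cube([107, 17, 1699]);
translate([767, 119, 55]) cube([107, 17, 1699]);
translate([918, 119, 55]) cube([107, 17, 1699]);
translate([1069, 119, 55]) cube([107, 17, 1699]);
translate([1220, 119, 55]) cube([107, 17, 1699]);
translate([1371, 119, 55]) cube([107, 17, 1699]);
translate([1522, 119, 55]) cube([107, 17, 1699]);


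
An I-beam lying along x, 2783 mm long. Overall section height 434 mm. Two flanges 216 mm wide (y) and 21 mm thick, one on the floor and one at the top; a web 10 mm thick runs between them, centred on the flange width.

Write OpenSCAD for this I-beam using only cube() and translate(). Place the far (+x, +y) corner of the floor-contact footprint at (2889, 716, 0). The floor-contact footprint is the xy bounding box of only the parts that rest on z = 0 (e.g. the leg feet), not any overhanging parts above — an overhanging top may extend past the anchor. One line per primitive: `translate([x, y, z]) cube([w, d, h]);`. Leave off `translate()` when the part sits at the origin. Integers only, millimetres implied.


translate([106, 500, 0]) cube([2783, 216, 21]);
translate([106, 603, 21]) cube([2783, 10, 392]);
translate([106, 500, 413]) cube([2783, 216, 21]);


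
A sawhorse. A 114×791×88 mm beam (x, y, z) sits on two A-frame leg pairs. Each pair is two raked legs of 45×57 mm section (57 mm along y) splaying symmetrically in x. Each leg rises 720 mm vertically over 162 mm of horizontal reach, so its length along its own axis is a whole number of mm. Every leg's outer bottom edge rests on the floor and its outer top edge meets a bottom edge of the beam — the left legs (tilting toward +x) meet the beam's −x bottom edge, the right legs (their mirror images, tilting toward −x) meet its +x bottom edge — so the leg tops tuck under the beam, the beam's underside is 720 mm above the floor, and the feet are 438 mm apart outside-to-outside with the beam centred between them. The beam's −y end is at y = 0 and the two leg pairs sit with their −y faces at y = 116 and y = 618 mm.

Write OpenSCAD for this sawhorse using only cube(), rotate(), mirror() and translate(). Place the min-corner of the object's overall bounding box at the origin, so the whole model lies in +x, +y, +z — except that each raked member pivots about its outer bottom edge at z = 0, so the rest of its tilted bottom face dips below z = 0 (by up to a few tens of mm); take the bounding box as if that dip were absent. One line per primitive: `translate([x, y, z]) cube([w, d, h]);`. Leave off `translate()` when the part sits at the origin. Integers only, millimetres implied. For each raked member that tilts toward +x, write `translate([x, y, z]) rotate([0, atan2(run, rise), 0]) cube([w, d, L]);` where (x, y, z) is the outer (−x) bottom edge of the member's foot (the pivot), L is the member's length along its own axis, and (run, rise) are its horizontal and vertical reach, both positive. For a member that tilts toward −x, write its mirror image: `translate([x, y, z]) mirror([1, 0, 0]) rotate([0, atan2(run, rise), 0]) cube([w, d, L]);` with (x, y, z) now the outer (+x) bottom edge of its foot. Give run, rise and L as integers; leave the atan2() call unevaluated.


translate([162, 0, 720]) cube([114, 791, 88]);
translate([0, 116, 0]) rotate([0, atan2(162, 720), 0]) cube([45, 57, 738]);
translate([438, 116, 0]) mirror([1, 0, 0]) rotate([0, atan2(162, 720), 0]) cube([45, 57, 738]);
translate([0, 618, 0]) rotate([0, atan2(162, 720), 0]) cube([45, 57, 738]);
translate([438, 618, 0]) mirror([1, 0, 0]) rotate([0, atan2(162, 720), 0]) cube([45, 57, 738]);


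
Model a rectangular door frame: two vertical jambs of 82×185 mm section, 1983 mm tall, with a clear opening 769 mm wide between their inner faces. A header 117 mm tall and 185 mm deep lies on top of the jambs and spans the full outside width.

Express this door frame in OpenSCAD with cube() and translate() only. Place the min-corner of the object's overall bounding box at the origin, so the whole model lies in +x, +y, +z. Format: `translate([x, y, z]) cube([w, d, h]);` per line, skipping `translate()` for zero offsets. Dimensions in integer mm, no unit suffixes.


cube([82, 185, 1983]);
translate([851, 0, 0]) cube([82, 185, 1983]);
translate([0, 0, 1983]) cube([933, 185, 117]);


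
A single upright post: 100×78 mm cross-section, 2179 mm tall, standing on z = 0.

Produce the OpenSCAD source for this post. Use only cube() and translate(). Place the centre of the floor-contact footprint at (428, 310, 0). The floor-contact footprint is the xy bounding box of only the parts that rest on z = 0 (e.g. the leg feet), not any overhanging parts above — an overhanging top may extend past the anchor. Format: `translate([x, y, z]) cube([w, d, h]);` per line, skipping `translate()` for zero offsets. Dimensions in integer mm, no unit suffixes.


translate([378, 271, 0]) cube([100, 78, 2179]);


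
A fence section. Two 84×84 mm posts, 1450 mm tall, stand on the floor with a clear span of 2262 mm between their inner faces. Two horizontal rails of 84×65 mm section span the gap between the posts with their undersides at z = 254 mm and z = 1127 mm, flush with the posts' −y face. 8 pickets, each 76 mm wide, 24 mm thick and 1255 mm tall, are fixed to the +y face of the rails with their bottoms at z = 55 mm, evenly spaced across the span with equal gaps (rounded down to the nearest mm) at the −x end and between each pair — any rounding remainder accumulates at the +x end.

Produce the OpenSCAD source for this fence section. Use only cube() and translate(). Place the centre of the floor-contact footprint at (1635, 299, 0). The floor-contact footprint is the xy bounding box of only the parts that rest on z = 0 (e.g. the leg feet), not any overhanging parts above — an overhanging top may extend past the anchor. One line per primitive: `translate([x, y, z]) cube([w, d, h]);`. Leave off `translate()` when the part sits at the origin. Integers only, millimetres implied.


translate([420, 257, 0]) cube([84, 84, 1450]);
translate([2766, 257, 0]) cube([84, 84, 1450]);
translate([504, 257, 254]) cube([2262, 84, 65]);
translate([504, 257, 1127]) cube([2262, 84, 65]);
translate([687, 341, 55]) cube([76, 24, 1255]);
translate([946, 341, 55]) cube([76, 24, 1255]);
translate([1205, 341, 55]) cube([76, 24, 1255]);
translate([1464, 341, 55]) cube([76, 24, 1255]);
translate([1723, 341, 55]) cube([76, 24, 1255]);
translate([1982, 341, 55]) cube([76, 24, 1255]);
translate([2241, 341, 55]) cube([76, 24, 1255]);
translate([2500, 341, 55]) cube([76, 24, 1255]);


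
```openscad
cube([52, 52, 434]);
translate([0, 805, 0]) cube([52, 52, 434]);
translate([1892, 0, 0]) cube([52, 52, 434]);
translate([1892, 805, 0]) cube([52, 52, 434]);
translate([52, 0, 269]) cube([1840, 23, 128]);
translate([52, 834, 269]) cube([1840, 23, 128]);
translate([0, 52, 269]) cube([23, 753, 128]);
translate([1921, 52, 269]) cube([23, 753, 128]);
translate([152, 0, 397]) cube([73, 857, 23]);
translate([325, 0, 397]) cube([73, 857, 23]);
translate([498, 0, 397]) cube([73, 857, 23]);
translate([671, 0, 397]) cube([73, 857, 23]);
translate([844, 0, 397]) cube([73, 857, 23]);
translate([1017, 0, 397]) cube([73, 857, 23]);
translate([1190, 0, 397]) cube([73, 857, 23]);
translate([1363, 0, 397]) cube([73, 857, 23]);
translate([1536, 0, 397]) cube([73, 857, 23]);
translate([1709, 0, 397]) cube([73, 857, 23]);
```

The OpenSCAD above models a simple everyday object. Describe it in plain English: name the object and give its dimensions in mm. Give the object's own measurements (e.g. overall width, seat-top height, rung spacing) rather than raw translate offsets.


A bed frame 1944 mm long (x) by 857 mm wide (y). Four 52×52 mm corner posts, 434 mm tall, at the corners of the footprint. Four rails of 23 mm thickness and 128 mm height run between adjacent posts with their undersides at z = 269 mm, their outer faces flush with the outside of the frame (the two x-running rails run between the posts' inner faces; the two y-running rails run between the posts' inner faces). 10 slats, each 73 mm wide (x) and 23 mm thick, lie across the top of the two x-running rails, running the full 857 mm width of the frame in y; along x they sit between the end posts with a 100 mm gap after the −x posts and between neighbouring slats, leaving 110 mm before the +x posts.


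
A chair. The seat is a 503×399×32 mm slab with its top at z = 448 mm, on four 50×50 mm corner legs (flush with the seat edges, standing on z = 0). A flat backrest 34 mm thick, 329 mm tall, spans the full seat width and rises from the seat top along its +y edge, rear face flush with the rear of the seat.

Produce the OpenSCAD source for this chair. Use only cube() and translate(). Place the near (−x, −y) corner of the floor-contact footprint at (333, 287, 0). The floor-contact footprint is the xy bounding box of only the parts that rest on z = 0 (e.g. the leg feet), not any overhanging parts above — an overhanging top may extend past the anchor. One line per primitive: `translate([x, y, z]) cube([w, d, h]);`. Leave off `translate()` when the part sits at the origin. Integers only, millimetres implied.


// leg_h = 448 - 32 = 416
translate([333, 287, 416]) cube([503, 399, 32]);
translate([333, 287, 0]) cube([50, 50, 416]);
translate([786, 287, 0]) cube([50, 50, 416]);
translate([333, 636, 0]) cube([50, 50, 416]);
translate([786, 636, 0]) cube([50, 50, 416]);
translate([333, 652, 448]) cube([503, 34, 329]);


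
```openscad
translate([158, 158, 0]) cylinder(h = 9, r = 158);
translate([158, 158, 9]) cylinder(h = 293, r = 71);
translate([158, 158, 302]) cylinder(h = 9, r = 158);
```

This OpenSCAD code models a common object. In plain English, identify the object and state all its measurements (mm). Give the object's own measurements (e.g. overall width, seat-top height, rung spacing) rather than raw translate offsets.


A spool: two coaxial disc flanges of radius 158 mm and thickness 9 mm, joined by a core cylinder of radius 71 mm and height 293 mm. The lower flange rests on z = 0 and the three cylinders share a vertical axis.


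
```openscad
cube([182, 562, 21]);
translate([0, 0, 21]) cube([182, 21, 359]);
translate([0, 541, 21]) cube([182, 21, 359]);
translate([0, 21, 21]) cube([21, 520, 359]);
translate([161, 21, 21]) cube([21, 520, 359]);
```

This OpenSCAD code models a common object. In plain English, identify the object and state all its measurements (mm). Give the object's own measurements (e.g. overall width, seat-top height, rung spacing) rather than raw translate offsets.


An open-topped rectangular box: outside dimensions 182×562×380 mm, with a uniform wall and base thickness of 21 mm. The base is a full 182×562 slab on the floor; four walls sit on top of the base. The front and back walls (the −y and +y sides) span the full width; the two side walls fit between them.


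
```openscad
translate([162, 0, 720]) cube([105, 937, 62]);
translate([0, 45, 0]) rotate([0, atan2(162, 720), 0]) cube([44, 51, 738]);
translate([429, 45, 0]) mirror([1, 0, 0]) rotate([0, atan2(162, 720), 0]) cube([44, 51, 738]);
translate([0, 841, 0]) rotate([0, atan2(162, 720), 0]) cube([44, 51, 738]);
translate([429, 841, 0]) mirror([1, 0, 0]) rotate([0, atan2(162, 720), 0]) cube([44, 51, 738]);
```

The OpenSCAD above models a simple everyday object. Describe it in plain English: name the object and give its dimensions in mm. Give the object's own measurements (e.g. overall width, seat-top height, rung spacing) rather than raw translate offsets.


A sawhorse. A 105×937×62 mm beam (x, y, z) sits on two A-frame leg pairs. Each pair is two raked legs of 44×51 mm section (51 mm along y) splaying symmetrically in x. Each leg rises 720 mm vertically over 162 mm of horizontal reach and is 738 mm long along its own axis. Every leg's outer bottom edge rests on the floor and its outer top edge meets a bottom edge of the beam — the left legs (tilting toward +x) meet the beam's −x bottom edge, the right legs (their mirror images, tilting toward −x) meet its +x bottom edge — so the leg tops tuck under the beam, the beam's underside is 720 mm above the floor, and the feet are 429 mm apart outside-to-outside with the beam centred between them. The two leg pairs are set in 45 mm from either end of the beam.


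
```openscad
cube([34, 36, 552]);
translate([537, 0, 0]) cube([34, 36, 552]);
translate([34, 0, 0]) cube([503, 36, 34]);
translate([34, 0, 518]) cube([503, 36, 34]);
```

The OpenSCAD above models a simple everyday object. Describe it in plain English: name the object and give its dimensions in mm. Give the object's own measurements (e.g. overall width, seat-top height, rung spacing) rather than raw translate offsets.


A rectangular picture frame lying in the x–z plane (depth along y). The opening is 503 mm wide (x) by 484 mm tall (z), surrounded by a border 34 mm wide on all four sides. The frame is 36 mm deep and is made of two full-height vertical stiles with two horizontal rails fitted between them.


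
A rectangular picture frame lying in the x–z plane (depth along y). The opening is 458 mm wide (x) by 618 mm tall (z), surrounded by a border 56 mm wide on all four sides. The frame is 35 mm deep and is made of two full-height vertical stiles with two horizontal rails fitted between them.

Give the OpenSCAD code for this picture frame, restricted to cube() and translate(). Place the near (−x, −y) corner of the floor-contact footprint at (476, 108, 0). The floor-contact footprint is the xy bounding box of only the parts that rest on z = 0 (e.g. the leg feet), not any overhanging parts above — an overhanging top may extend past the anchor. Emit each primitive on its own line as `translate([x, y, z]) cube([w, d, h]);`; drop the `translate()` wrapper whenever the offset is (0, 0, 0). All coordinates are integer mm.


translate([476, 108, 0]) cube([56, 35, 730]);
translate([990, 108, 0]) cube([56, 35, 730]);
translate([532, 108, 0]) cube([458, 35, 56]);
translate([532, 108, 674]) cube([458, 35, 56]);


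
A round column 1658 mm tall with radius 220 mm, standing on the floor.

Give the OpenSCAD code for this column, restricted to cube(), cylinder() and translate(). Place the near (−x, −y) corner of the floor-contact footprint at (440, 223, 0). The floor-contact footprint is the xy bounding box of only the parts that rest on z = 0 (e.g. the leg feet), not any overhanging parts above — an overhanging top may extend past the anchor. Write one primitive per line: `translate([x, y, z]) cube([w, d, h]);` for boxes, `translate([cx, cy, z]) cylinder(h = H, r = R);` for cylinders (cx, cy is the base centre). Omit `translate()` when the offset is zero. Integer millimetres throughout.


translate([660, 443, 0]) cylinder(h = 1658, r = 220);


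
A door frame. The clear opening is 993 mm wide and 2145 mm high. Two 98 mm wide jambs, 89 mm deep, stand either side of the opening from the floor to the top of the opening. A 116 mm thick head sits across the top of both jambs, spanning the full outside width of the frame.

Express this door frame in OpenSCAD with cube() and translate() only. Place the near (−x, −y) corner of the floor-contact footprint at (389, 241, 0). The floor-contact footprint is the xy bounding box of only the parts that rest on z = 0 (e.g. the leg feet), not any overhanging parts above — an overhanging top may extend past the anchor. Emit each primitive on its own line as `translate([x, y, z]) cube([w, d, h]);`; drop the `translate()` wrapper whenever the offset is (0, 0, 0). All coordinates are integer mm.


translate([389, 241, 0]) cube([98, 89, 2145]);
translate([1480, 241, 0]) cube([98, 89, 2145]);
translate([389, 241, 2145]) cube([1189, 89, 116]);


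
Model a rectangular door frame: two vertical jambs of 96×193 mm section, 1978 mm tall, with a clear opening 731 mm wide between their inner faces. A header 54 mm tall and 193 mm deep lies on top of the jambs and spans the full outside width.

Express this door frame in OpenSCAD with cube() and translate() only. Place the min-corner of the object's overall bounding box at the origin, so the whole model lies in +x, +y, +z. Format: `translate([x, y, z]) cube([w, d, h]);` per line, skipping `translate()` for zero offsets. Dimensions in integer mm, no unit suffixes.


cube([96, 193, 1978]);
translate([827, 0, 0]) cube([96, 193, 1978]);
translate([0, 0, 1978]) cube([923, 193, 54]);


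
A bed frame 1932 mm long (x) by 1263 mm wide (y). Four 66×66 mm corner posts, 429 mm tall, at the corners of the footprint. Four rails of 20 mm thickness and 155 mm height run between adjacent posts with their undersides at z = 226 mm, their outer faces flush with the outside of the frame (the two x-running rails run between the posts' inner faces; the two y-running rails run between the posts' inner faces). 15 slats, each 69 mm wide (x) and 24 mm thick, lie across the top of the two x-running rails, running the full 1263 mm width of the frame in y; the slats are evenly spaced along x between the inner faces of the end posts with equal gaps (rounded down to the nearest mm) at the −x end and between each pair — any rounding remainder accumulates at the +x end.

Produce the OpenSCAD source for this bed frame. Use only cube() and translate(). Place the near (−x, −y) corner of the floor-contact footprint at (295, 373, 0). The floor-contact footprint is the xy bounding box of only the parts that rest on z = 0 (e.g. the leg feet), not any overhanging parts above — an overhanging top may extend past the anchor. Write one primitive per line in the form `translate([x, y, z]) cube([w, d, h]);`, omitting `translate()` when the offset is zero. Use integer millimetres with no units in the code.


translate([295, 373, 0]) cube([66, 66, 429]);
translate([295, 1570, 0]) cube([66, 66, 429]);
translate([2161, 373, 0]) cube([66, 66, 429]);
translate([2161, 1570, 0]) cube([66, 66, 429]);
translate([361, 373, 226]) cube([1800, 20, 155]);
translate([361, 1616, 226]) cube([1800, 20, 155]);
translate([295, 439, 226]) cube([20, 1131, 155]);
translate([2207, 439, 226]) cube([20, 1131, 155]);
translate([408, 373, 381]) cube([69, 1263, 24]);
translate([524, 373, 381]) cube([69, 1263, 24]);
translate([640, 373, 381]) cube([69, 1263, 24]);
translate([756, 373, 381]) cube([69, 1263, 24]);
translate([872, 373, 381]) cube([69, 1263, 24]);
translate([988, 373, 381]) cube([69, 1263, 24]);
translate([1104, 373, 381]) cube([69, 1263, 24]);
translate([1220, 373, 381]) cube([69, 1263, 24]);
translate([1336, 373, 381]) cube([69, 1263, 24]);
translate([1452, 373, 381]) cube([69, 1263, 24]);
translate([1568, 373, 381]) cube([69, 1263, 24]);
translate([1684, 373, 381]) cube([69, 1263, 24]);
translate([1800, 373, 381]) cube([69, 1263, 24]);
translate([1916, 373, 381]) cube([69, 1263, 24]);
translate([2032, 373, 381]) cube([69, 1263, 24]);


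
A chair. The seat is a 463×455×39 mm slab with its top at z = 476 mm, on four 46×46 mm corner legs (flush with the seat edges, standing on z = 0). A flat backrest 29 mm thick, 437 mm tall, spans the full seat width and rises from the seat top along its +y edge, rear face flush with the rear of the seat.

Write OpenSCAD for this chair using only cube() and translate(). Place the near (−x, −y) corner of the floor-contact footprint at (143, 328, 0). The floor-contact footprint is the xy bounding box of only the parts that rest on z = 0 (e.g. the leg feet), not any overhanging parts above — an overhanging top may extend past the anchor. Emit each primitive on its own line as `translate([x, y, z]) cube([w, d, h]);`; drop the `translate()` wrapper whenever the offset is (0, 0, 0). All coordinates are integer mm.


// leg_h = 476 - 39 = 437
translate([143, 328, 437]) cube([463, 455, 39]);
translate([143, 328, 0]) cube([46, 46, 437]);
translate([560, 328, 0]) cube([46, 46, 437]);
translate([143, 737, 0]) cube([46, 46, 437]);
translate([560, 737, 0]) cube([46, 46, 437]);
translate([143, 754, 476]) cube([463, 29, 437]);


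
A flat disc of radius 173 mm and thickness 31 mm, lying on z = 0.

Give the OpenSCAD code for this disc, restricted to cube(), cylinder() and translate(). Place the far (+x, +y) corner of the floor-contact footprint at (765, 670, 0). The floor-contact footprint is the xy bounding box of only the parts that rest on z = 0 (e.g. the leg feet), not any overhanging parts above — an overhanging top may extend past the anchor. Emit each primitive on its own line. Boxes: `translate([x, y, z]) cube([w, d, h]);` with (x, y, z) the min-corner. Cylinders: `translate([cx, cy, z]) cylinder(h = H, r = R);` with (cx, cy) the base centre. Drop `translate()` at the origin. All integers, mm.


translate([592, 497, 0]) cylinder(h = 31, r = 173);


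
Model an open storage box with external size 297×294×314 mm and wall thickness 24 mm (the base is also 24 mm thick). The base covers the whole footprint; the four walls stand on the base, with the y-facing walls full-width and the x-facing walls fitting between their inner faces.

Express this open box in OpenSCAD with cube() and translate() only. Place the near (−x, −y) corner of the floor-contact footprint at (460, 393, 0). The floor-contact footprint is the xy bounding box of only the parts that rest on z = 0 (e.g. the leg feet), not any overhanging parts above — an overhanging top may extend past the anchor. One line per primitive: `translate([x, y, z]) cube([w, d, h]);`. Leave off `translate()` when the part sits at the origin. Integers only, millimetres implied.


translate([460, 393, 0]) cube([297, 294, 24]);
translate([460, 393, 24]) cube([297, 24, 290]);
translate([460, 663, 24]) cube([297, 24, 290]);
translate([460, 417, 24]) cube([24, 246, 290]);
translate([733, 417, 24]) cube([24, 246, 290]);
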